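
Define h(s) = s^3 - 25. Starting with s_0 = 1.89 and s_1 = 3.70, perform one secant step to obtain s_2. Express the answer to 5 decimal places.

h(1.89) = -18.2487310, h(3.70) = 25.6530000
s_2 = 3.7000000 − 25.6530000·(3.7000000 − 1.8900000) / (25.6530000 − (-18.2487310)) = 3.7000000 − (46.4319300)/(43.9017310) = 2.6423668

2.64237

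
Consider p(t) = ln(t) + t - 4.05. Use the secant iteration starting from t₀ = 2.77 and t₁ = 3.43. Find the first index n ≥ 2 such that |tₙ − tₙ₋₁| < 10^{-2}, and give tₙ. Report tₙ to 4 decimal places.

p(2.77) = -0.261153, p(3.43) = 0.612560
t₂ = 3.430000 − 0.612560·(0.660000)/(0.873713) = 2.967274;  |Δ| = 0.462726
p(2.967274) = 0.004918
t₃ = 2.967274 − 0.004918·(-0.462726)/(-0.607643) = 2.963529;  |Δ| = 0.003745
|t₃ − t₂| = 0.003745 < 10^{-2}

n = 3, tₙ = 2.9635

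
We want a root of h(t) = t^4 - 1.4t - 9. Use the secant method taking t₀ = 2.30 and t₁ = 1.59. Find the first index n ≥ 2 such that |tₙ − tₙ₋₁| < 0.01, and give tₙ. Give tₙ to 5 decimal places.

h(2.30) = 15.7641000, h(1.59) = -4.8347104
t₂ = 1.5900000 − (-4.8347104)·(-0.7100000)/(-20.5988104) = 1.7566428;  |Δ| = 0.1666428
h(1.7566428) = -1.9371748
t₃ = 1.7566428 − (-1.9371748)·(0.1666428)/(2.8975356) = 1.8680535;  |Δ| = 0.1114107
h(1.8680535) = 0.5621999
t₄ = 1.8680535 − 0.5621999·(0.1114107)/(2.4993747) = 1.8429932;  |Δ| = 0.0250603
h(1.8429932) = -0.0431361
t₅ = 1.8429932 − (-0.0431361)·(-0.0250603)/(-0.6053360) = 1.8447790;  |Δ| = 0.0017858
|t₅ − t₄| = 0.0017858 < 0.01

n = 5, tₙ = 1.84478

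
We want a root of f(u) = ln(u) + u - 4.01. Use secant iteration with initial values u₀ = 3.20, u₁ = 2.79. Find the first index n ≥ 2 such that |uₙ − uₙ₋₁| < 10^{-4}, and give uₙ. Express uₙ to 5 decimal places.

f(3.20) = 0.3531508, f(2.79) = -0.1939584
u₂ = 2.7900000 − (-0.1939584)·(-0.4100000)/(-0.5471092) = 2.9353511;  |Δ| = 0.1453511
f(2.9353511) = 0.0021782
u₃ = 2.9353511 − 0.0021782·(0.1453511)/(0.1961366) = 2.9337369;  |Δ| = 0.0016142
f(2.9337369) = 0.0000139
u₄ = 2.9337369 − 0.0000139·(-0.0016142)/(-0.0021643) = 2.9337265;  |Δ| = 0.0000104
|u₄ − u₃| = 0.0000104 < 10^{-4}

n = 4, uₙ = 2.93373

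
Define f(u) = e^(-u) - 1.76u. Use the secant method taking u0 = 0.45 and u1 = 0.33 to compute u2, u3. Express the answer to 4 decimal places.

0.3867, 0.3862

f(0.45) = -0.154372, f(0.33) = 0.138124
u2 = 0.330000 − 0.138124·(0.330000 − 0.450000) / (0.138124 − (-0.154372)) = 0.330000 − (-0.016575)/(0.292496) = 0.386667
f(0.386667) = -0.001217
u3 = 0.386667 − (-0.001217)·(0.386667 − 0.330000) / (-0.001217 − 0.138124) = 0.386667 − (-0.000069)/(-0.139340) = 0.386172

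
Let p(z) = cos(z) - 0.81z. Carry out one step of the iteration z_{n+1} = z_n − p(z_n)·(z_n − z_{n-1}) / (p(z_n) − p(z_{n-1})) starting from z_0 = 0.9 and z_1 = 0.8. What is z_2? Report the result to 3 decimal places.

0.831

p(0.9) = -0.10739, p(0.8) = 0.04871
z_2 = 0.80000 − 0.04871·(0.80000 − 0.90000) / (0.04871 − (-0.10739)) = 0.80000 − (-0.00487)/(0.15610) = 0.83120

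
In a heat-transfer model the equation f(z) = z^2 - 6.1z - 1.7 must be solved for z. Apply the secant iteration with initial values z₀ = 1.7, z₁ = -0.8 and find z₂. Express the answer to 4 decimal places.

f(1.7) = -9.180000, f(-0.8) = 3.820000
z₂ = -0.800000 − 3.820000·(-0.800000 − 1.700000) / (3.820000 − (-9.180000)) = -0.800000 − (-9.550000)/(13.000000) = -0.065385

-0.0654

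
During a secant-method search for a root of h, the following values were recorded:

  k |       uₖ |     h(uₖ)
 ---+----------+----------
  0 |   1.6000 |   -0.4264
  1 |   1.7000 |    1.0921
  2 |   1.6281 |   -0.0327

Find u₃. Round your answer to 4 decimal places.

1.6302

u₃ = 1.6281 − (-0.0327)·(1.6281 − 1.7000) / (-0.0327 − 1.0921)
   = 1.6281 − (0.002351)/(-1.124800) = 1.630190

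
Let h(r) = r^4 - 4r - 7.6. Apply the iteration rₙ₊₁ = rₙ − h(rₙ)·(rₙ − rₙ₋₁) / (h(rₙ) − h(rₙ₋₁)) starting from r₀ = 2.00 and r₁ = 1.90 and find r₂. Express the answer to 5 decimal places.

h(2.00) = 0.4000000, h(1.90) = -2.1679000
r₂ = 1.9000000 − (-2.1679000)·(1.9000000 − 2.0000000) / (-2.1679000 − 0.4000000) = 1.9000000 − (0.2167900)/(-2.5679000) = 1.9844231

1.98442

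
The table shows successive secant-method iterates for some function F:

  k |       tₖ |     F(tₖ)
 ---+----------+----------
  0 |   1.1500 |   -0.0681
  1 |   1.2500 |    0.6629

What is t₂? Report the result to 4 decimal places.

1.1593

t₂ = 1.2500 − 0.6629·(1.2500 − 1.1500) / (0.6629 − (-0.0681))
   = 1.2500 − (0.066290)/(0.731000) = 1.159316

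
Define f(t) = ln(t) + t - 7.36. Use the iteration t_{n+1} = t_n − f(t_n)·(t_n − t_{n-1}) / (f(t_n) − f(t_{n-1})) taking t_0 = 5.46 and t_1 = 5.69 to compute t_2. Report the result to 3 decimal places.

5.632

f(5.46) = -0.20255, f(5.69) = 0.06871
t_2 = 5.69000 − 0.06871·(5.69000 − 5.46000) / (0.06871 − (-0.20255)) = 5.69000 − (0.01580)/(0.27126) = 5.63174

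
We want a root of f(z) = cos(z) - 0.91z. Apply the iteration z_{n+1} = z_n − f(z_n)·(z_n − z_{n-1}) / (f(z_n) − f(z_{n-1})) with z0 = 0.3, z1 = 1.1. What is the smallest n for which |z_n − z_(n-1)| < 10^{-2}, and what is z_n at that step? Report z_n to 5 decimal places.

n = 4, z_n = 0.78071

f(0.3) = 0.6823365, f(1.1) = -0.5474039
z2 = 1.1000000 − (-0.5474039)·(0.8000000)/(-1.2297404) = 0.7438898;  |Δ| = 0.3561102
f(0.7438898) = 0.0589004
z3 = 0.7438898 − 0.0589004·(-0.3561102)/(0.6063043) = 0.7784847;  |Δ| = 0.0345949
f(0.7784847) = 0.0035573
z4 = 0.7784847 − 0.0035573·(0.0345949)/(-0.0553431) = 0.7807084;  |Δ| = 0.0022237
|z4 − z3| = 0.0022237 < 10^{-2}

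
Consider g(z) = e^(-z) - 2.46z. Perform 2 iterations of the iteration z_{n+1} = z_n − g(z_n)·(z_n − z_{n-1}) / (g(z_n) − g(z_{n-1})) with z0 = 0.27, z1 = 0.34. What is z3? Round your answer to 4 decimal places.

0.3009

g(0.27) = 0.099179, g(0.34) = -0.124630
z2 = 0.340000 − (-0.124630)·(0.340000 − 0.270000) / (-0.124630 − 0.099179) = 0.340000 − (-0.008724)/(-0.223809) = 0.301020
g(0.301020) = -0.000446
z3 = 0.301020 − (-0.000446)·(0.301020 − 0.340000) / (-0.000446 − (-0.124630)) = 0.301020 − (0.000017)/(0.124183) = 0.300880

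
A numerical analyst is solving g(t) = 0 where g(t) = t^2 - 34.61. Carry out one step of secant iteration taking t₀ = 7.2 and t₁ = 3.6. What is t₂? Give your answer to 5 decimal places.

5.60463

g(7.2) = 17.2300000, g(3.6) = -21.6500000
t₂ = 3.6000000 − (-21.6500000)·(3.6000000 − 7.2000000) / (-21.6500000 − 17.2300000) = 3.6000000 − (77.9400000)/(-38.8800000) = 5.6046296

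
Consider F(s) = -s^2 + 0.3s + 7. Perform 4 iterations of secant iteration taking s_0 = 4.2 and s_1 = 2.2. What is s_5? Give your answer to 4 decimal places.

2.8000

F(4.2) = -9.380000, F(2.2) = 2.820000
s_2 = 2.200000 − 2.820000·(2.200000 − 4.200000) / (2.820000 − (-9.380000)) = 2.200000 − (-5.640000)/(12.200000) = 2.662295
F(2.662295) = 0.710873
s_3 = 2.662295 − 0.710873·(2.662295 − 2.200000) / (0.710873 − 2.820000) = 2.662295 − (0.328633)/(-2.109127) = 2.818110
F(2.818110) = -0.096311
s_4 = 2.818110 − (-0.096311)·(2.818110 − 2.662295) / (-0.096311 − 0.710873) = 2.818110 − (-0.015007)/(-0.807184) = 2.799519
F(2.799519) = 0.002551
s_5 = 2.799519 − 0.002551·(2.799519 − 2.818110) / (0.002551 − (-0.096311)) = 2.799519 − (-0.000047)/(0.098862) = 2.799998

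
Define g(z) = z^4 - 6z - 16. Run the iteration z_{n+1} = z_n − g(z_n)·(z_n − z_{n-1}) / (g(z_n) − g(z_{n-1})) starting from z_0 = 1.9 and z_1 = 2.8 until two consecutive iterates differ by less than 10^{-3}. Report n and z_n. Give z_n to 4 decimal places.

n = 6, z_n = 2.3413

g(1.9) = -14.367900, g(2.8) = 28.665600
z_2 = 2.800000 − 28.665600·(0.900000)/(43.033500) = 2.200489;  |Δ| = 0.599511
g(2.200489) = -5.756485
z_3 = 2.200489 − (-5.756485)·(-0.599511)/(-34.422085) = 2.300747;  |Δ| = 0.100258
g(2.300747) = -1.784012
z_4 = 2.300747 − (-1.784012)·(0.100258)/(3.972474) = 2.345772;  |Δ| = 0.045025
g(2.345772) = 0.204482
z_5 = 2.345772 − 0.204482·(0.045025)/(1.988494) = 2.341142;  |Δ| = 0.004630
g(2.341142) = -0.006088
z_6 = 2.341142 − (-0.006088)·(-0.004630)/(-0.210570) = 2.341276;  |Δ| = 0.000134
|z_6 − z_5| = 0.000134 < 10^{-3}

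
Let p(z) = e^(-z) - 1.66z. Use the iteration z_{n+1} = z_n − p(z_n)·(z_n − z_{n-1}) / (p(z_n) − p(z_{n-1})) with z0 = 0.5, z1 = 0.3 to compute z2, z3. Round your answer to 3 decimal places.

0.404, 0.403

p(0.5) = -0.22347, p(0.3) = 0.24282
z2 = 0.30000 − 0.24282·(0.30000 − 0.50000) / (0.24282 − (-0.22347)) = 0.30000 − (-0.04856)/(0.46629) = 0.40415
p(0.40415) = -0.00334
z3 = 0.40415 − (-0.00334)·(0.40415 − 0.30000) / (-0.00334 − 0.24282) = 0.40415 − (-0.00035)/(-0.24616) = 0.40273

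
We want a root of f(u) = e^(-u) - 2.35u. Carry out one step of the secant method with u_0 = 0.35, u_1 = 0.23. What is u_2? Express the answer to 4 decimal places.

f(0.35) = -0.117812, f(0.23) = 0.254034
u_2 = 0.230000 − 0.254034·(0.230000 − 0.350000) / (0.254034 − (-0.117812)) = 0.230000 − (-0.030484)/(0.371846) = 0.311980

0.3120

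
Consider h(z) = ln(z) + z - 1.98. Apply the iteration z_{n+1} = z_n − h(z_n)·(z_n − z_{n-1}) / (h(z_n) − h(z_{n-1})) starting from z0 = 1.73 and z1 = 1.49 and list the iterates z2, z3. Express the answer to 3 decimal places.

h(1.73) = 0.29812, h(1.49) = -0.09122
z2 = 1.49000 − (-0.09122)·(1.49000 − 1.73000) / (-0.09122 − 0.29812) = 1.49000 − (0.02189)/(-0.38935) = 1.54623
h(1.54623) = 0.00205
z3 = 1.54623 − 0.00205·(1.54623 − 1.49000) / (0.00205 − (-0.09122)) = 1.54623 − (0.00012)/(0.09328) = 1.54499

1.546, 1.545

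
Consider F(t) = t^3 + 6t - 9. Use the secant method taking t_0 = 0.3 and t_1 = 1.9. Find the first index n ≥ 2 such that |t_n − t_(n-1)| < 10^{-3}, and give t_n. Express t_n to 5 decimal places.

n = 6, t_n = 1.20696

F(0.3) = -7.1730000, F(1.9) = 9.2590000
t_2 = 1.9000000 − 9.2590000·(1.6000000)/(16.4320000) = 0.9984421;  |Δ| = 0.9015579
F(0.9984421) = -2.0140141
t_3 = 0.9984421 − (-2.0140141)·(-0.9015579)/(-11.2730141) = 1.1595126;  |Δ| = 0.1610705
F(1.1595126) = -0.4839951
t_4 = 1.1595126 − (-0.4839951)·(0.1610705)/(1.5300190) = 1.2104645;  |Δ| = 0.0509519
F(1.2104645) = 0.0363888
t_5 = 1.2104645 − 0.0363888·(0.0509519)/(0.5203839) = 1.2069016;  |Δ| = 0.0035629
F(1.2069016) = -0.0006039
t_6 = 1.2069016 − (-0.0006039)·(-0.0035629)/(-0.0369928) = 1.2069597;  |Δ| = 0.0000582
|t_6 − t_5| = 0.0000582 < 10^{-3}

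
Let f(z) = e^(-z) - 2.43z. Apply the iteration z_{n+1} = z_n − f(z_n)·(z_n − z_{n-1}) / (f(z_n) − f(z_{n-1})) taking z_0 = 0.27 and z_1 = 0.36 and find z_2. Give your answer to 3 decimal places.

f(0.27) = 0.10728, f(0.36) = -0.17712
z_2 = 0.36000 − (-0.17712)·(0.36000 − 0.27000) / (-0.17712 − 0.10728) = 0.36000 − (-0.01594)/(-0.28440) = 0.30395

0.304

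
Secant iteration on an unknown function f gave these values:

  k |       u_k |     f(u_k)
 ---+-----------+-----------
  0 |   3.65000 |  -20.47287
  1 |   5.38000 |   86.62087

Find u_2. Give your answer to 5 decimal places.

u_2 = 5.38000 − 86.62087·(5.38000 − 3.65000) / (86.62087 − (-20.47287))
   = 5.38000 − (149.8541051)/(107.0937400) = 3.9807202

3.98072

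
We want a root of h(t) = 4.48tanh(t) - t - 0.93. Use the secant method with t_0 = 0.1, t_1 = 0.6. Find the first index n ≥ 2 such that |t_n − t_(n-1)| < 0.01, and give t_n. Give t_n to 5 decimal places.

n = 4, t_n = 0.27603

h(0.1) = -0.5834874, h(0.6) = 0.8759821
t_2 = 0.6000000 − 0.8759821·(0.5000000)/(1.4594694) = 0.2998971;  |Δ| = 0.3001029
h(0.2998971) = 0.0747615
t_3 = 0.2998971 − 0.0747615·(-0.3001029)/(-0.8012206) = 0.2718946;  |Δ| = 0.0280024
h(0.2718946) = -0.0129612
t_4 = 0.2718946 − (-0.0129612)·(-0.0280024)/(-0.0877227) = 0.2760321;  |Δ| = 0.0041374
|t_4 − t_3| = 0.0041374 < 0.01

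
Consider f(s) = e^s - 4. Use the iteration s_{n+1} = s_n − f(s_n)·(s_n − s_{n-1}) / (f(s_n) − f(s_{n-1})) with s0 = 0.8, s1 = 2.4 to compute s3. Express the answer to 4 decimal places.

1.2716

f(0.8) = -1.774459, f(2.4) = 7.023176
s2 = 2.400000 − 7.023176·(2.400000 − 0.800000) / (7.023176 − (-1.774459)) = 2.400000 − (11.237082)/(8.797635) = 1.122716
f(1.122716) = -0.926811
s3 = 1.122716 − (-0.926811)·(1.122716 − 2.400000) / (-0.926811 − 7.023176) = 1.122716 − (1.183802)/(-7.949988) = 1.271622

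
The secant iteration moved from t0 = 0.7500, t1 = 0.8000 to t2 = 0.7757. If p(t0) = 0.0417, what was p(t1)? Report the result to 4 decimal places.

-0.0394

The secant line through (0.7500, 0.0417) and (0.8000, p(t1)) crosses zero at t2 = 0.7757.
So (0.7500, 0.0417), (0.8000, p(t1)), (0.7757, 0) are collinear:
p(t1) = 0.0417 · (0.8000 − 0.7757) / (0.7500 − 0.7757) = 0.0417 · (0.024300)/(-0.025700) = -0.039428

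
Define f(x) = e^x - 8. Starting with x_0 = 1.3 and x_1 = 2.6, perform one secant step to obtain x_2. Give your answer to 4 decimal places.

1.8748

f(1.3) = -4.330703, f(2.6) = 5.463738
x_2 = 2.600000 − 5.463738·(2.600000 − 1.300000) / (5.463738 − (-4.330703)) = 2.600000 − (7.102859)/(9.794441) = 1.874807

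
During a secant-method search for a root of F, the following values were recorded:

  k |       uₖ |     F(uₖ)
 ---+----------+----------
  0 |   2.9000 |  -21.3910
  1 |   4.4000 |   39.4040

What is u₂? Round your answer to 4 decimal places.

u₂ = 4.4000 − 39.4040·(4.4000 − 2.9000) / (39.4040 − (-21.3910))
   = 4.4000 − (59.106000)/(60.795000) = 3.427782

3.4278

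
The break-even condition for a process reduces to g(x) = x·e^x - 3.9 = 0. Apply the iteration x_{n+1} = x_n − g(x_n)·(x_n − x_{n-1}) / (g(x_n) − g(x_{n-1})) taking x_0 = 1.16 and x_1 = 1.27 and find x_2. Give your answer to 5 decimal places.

g(1.16) = -0.1996774, g(1.27) = 0.6222828
x_2 = 1.2700000 − 0.6222828·(1.2700000 − 1.1600000) / (0.6222828 − (-0.1996774)) = 1.2700000 − (0.0684511)/(0.8219602) = 1.1867221

1.18672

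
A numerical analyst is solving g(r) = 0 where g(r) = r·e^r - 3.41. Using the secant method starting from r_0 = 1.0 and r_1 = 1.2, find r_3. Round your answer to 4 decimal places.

1.1161

g(1.0) = -0.691718, g(1.2) = 0.574140
r_2 = 1.200000 − 0.574140·(1.200000 − 1.000000) / (0.574140 − (-0.691718)) = 1.200000 − (0.114828)/(1.265858) = 1.109288
g(1.109288) = -0.046416
r_3 = 1.109288 − (-0.046416)·(1.109288 − 1.200000) / (-0.046416 − 0.574140) = 1.109288 − (0.004210)/(-0.620556) = 1.116073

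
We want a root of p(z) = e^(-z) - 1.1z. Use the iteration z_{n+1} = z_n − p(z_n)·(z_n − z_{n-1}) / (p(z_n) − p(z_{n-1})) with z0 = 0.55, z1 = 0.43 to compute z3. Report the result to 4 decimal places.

0.5333

p(0.55) = -0.028050, p(0.43) = 0.177509
z2 = 0.430000 − 0.177509·(0.430000 − 0.550000) / (0.177509 − (-0.028050)) = 0.430000 − (-0.021301)/(0.205559) = 0.533625
p(0.533625) = -0.000512
z3 = 0.533625 − (-0.000512)·(0.533625 − 0.430000) / (-0.000512 − 0.177509) = 0.533625 − (-0.000053)/(-0.178022) = 0.533327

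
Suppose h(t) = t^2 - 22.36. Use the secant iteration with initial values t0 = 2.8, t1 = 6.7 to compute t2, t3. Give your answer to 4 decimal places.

4.3284, 4.6571

h(2.8) = -14.520000, h(6.7) = 22.530000
t2 = 6.700000 − 22.530000·(6.700000 − 2.800000) / (22.530000 − (-14.520000)) = 6.700000 − (87.867000)/(37.050000) = 4.328421
h(4.328421) = -3.624771
t3 = 4.328421 − (-3.624771)·(4.328421 − 6.700000) / (-3.624771 − 22.530000) = 4.328421 − (8.596431)/(-26.154771) = 4.657096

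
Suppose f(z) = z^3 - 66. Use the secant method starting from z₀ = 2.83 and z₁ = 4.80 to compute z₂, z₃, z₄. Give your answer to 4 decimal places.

f(2.83) = -43.334813, f(4.80) = 44.592000
z₂ = 4.800000 − 44.592000·(4.800000 − 2.830000) / (44.592000 − (-43.334813)) = 4.800000 − (87.846240)/(87.926813) = 3.800916
f(3.800916) = -11.088294
z₃ = 3.800916 − (-11.088294)·(3.800916 − 4.800000) / (-11.088294 − 44.592000) = 3.800916 − (11.078133)/(-55.680294) = 3.999876
f(3.999876) = -2.005950
z₄ = 3.999876 − (-2.005950)·(3.999876 − 3.800916) / (-2.005950 − (-11.088294)) = 3.999876 − (-0.399103)/(9.082343) = 4.043819

3.8009, 3.9999, 4.0438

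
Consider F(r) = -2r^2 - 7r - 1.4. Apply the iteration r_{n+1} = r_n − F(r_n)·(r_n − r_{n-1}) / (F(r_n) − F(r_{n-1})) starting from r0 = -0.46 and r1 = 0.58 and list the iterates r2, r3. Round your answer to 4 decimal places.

-0.2671, -0.2242

F(-0.46) = 1.396800, F(0.58) = -6.132800
r2 = 0.580000 − (-6.132800)·(0.580000 − (-0.460000)) / (-6.132800 − 1.396800) = 0.580000 − (-6.378112)/(-7.529600) = -0.267072
F(-0.267072) = 0.326848
r3 = -0.267072 − 0.326848·(-0.267072 − 0.580000) / (0.326848 − (-6.132800)) = -0.267072 − (-0.276864)/(6.459648) = -0.224211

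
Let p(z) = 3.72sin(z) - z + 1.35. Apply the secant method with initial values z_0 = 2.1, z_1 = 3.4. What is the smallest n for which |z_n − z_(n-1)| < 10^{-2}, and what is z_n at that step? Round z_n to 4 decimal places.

n = 4, z_n = 2.7545

p(2.1) = 2.461139, p(3.4) = -3.000613
z_2 = 3.400000 − (-3.000613)·(1.300000)/(-5.461752) = 2.685797;  |Δ| = 0.714203
p(2.685797) = 0.301659
z_3 = 2.685797 − 0.301659·(-0.714203)/(3.302272) = 2.751039;  |Δ| = 0.065242
p(2.751039) = 0.015166
z_4 = 2.751039 − 0.015166·(0.065242)/(-0.286493) = 2.754493;  |Δ| = 0.003454
|z_4 − z_3| = 0.003454 < 10^{-2}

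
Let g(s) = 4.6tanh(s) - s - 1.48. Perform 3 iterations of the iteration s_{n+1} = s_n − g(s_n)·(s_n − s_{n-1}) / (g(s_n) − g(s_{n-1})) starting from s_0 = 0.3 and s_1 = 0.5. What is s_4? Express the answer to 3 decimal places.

g(0.3) = -0.43996, g(0.5) = 0.14574
s_2 = 0.50000 − 0.14574·(0.50000 − 0.30000) / (0.14574 − (-0.43996)) = 0.50000 − (0.02915)/(0.58570) = 0.45023
g(0.45023) = 0.01139
s_3 = 0.45023 − 0.01139·(0.45023 − 0.50000) / (0.01139 − 0.14574) = 0.45023 − (-0.00057)/(-0.13435) = 0.44602
g(0.44602) = -0.00037
s_4 = 0.44602 − (-0.00037)·(0.44602 − 0.45023) / (-0.00037 − 0.01139) = 0.44602 − (0.00000)/(-0.01176) = 0.44615

0.446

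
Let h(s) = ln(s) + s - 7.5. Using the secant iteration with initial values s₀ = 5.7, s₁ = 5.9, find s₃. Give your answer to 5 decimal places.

h(5.7) = -0.0595338, h(5.9) = 0.1749524
s₂ = 5.9000000 − 0.1749524·(5.9000000 − 5.7000000) / (0.1749524 − (-0.0595338)) = 5.9000000 − (0.0349905)/(0.2344862) = 5.7507781
h(5.7507781) = 0.0001133
s₃ = 5.7507781 − 0.0001133·(5.7507781 − 5.9000000) / (0.0001133 − 0.1749524) = 5.7507781 − (-0.0000169)/(-0.1748391) = 5.7506814

5.75068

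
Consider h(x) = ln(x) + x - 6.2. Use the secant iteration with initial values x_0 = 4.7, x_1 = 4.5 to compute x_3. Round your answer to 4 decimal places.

h(4.7) = 0.047563, h(4.5) = -0.195923
x_2 = 4.500000 − (-0.195923)·(4.500000 − 4.700000) / (-0.195923 − 0.047563) = 4.500000 − (0.039185)/(-0.243485) = 4.660932
h(4.660932) = 0.000147
x_3 = 4.660932 − 0.000147·(4.660932 − 4.500000) / (0.000147 − (-0.195923)) = 4.660932 − (0.000024)/(0.196070) = 4.660811

4.6608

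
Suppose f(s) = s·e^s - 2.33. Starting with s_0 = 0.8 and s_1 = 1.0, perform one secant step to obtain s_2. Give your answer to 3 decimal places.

0.917

f(0.8) = -0.54957, f(1.0) = 0.38828
s_2 = 1.00000 − 0.38828·(1.00000 − 0.80000) / (0.38828 − (-0.54957)) = 1.00000 − (0.07766)/(0.93785) = 0.91720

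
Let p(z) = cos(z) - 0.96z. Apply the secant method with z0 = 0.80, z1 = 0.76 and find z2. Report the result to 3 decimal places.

0.757

p(0.80) = -0.07129, p(0.76) = -0.00476
z2 = 0.76000 − (-0.00476)·(0.76000 − 0.80000) / (-0.00476 − (-0.07129)) = 0.76000 − (0.00019)/(0.06653) = 0.75714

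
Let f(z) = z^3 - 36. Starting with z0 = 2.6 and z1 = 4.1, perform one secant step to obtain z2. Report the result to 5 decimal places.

f(2.6) = -18.4240000, f(4.1) = 32.9210000
z2 = 4.1000000 − 32.9210000·(4.1000000 − 2.6000000) / (32.9210000 − (-18.4240000)) = 4.1000000 − (49.3815000)/(51.3450000) = 3.1382413

3.13824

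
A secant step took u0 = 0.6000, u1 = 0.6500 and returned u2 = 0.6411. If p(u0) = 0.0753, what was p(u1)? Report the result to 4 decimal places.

-0.0163

The secant line through (0.6000, 0.0753) and (0.6500, p(u1)) crosses zero at u2 = 0.6411.
So (0.6000, 0.0753), (0.6500, p(u1)), (0.6411, 0) are collinear:
p(u1) = 0.0753 · (0.6500 − 0.6411) / (0.6000 − 0.6411) = 0.0753 · (0.008900)/(-0.041100) = -0.016306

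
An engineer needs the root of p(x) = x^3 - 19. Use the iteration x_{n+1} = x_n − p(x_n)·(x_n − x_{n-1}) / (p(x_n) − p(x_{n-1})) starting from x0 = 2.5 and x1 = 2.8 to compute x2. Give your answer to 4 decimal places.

p(2.5) = -3.375000, p(2.8) = 2.952000
x2 = 2.800000 − 2.952000·(2.800000 − 2.500000) / (2.952000 − (-3.375000)) = 2.800000 − (0.885600)/(6.327000) = 2.660028

2.6600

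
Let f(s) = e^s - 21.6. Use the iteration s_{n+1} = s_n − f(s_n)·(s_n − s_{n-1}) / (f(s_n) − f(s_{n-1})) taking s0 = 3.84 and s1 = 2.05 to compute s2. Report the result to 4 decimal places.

2.6888

f(3.84) = 24.925474, f(2.05) = -13.832099
s2 = 2.050000 − (-13.832099)·(2.050000 − 3.840000) / (-13.832099 − 24.925474) = 2.050000 − (24.759457)/(-38.757573) = 2.688829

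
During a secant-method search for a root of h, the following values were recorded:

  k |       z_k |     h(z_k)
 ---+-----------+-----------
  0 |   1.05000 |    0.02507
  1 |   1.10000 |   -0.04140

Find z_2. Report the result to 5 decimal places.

z_2 = 1.10000 − (-0.04140)·(1.10000 − 1.05000) / (-0.04140 − 0.02507)
   = 1.10000 − (-0.0020700)/(-0.0664700) = 1.0688581

1.06886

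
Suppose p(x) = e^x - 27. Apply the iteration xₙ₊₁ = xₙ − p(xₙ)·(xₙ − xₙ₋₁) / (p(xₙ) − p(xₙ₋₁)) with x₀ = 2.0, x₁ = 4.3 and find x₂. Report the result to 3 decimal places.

2.680

p(2.0) = -19.61094, p(4.3) = 46.69979
x₂ = 4.30000 − 46.69979·(4.30000 − 2.00000) / (46.69979 − (-19.61094)) = 4.30000 − (107.40953)/(66.31074) = 2.68021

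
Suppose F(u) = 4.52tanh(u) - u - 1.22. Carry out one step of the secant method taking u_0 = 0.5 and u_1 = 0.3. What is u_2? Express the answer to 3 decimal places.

F(0.5) = 0.36877, F(0.3) = -0.20327
u_2 = 0.30000 − (-0.20327)·(0.30000 − 0.50000) / (-0.20327 − 0.36877) = 0.30000 − (0.04065)/(-0.57204) = 0.37107

0.371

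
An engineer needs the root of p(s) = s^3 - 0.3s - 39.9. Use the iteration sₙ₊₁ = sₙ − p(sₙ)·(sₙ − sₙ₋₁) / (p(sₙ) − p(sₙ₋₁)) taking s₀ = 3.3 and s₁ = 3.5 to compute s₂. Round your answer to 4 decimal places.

3.4440

p(3.3) = -4.953000, p(3.5) = 1.925000
s₂ = 3.500000 − 1.925000·(3.500000 − 3.300000) / (1.925000 − (-4.953000)) = 3.500000 − (0.385000)/(6.878000) = 3.444024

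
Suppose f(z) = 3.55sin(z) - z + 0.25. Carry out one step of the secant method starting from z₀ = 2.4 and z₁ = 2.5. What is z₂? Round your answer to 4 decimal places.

2.4664

f(2.4) = 0.247894, f(2.5) = -0.125424
z₂ = 2.500000 − (-0.125424)·(2.500000 − 2.400000) / (-0.125424 − 0.247894) = 2.500000 − (-0.012542)/(-0.373318) = 2.466403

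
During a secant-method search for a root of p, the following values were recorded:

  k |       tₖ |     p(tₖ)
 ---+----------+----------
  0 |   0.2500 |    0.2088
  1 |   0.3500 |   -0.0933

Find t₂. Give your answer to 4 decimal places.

t₂ = 0.3500 − (-0.0933)·(0.3500 − 0.2500) / (-0.0933 − 0.2088)
   = 0.3500 − (-0.009330)/(-0.302100) = 0.319116

0.3191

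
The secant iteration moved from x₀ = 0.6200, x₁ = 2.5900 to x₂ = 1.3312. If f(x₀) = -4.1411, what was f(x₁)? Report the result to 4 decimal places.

7.3296

The secant line through (0.6200, -4.1411) and (2.5900, f(x₁)) crosses zero at x₂ = 1.3312.
So (0.6200, -4.1411), (2.5900, f(x₁)), (1.3312, 0) are collinear:
f(x₁) = -4.1411 · (2.5900 − 1.3312) / (0.6200 − 1.3312) = -4.1411 · (1.258800)/(-0.711200) = 7.329607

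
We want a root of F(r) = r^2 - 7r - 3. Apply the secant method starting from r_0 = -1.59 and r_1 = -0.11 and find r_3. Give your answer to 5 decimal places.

-0.40671

F(-1.59) = 10.6581000, F(-0.11) = -2.2179000
r_2 = -0.1100000 − (-2.2179000)·(-0.1100000 − (-1.5900000)) / (-2.2179000 − 10.6581000) = -0.1100000 − (-3.2824920)/(-12.8760000) = -0.3649310
F(-0.3649310) = -0.3123081
r_3 = -0.3649310 − (-0.3123081)·(-0.3649310 − (-0.1100000)) / (-0.3123081 − (-2.2179000)) = -0.3649310 − (0.0796170)/(1.9055919) = -0.4067118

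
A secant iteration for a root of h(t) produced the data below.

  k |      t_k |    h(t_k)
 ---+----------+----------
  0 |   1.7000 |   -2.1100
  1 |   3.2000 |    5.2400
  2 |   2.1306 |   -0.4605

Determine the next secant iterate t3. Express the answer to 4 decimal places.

t3 = 2.1306 − (-0.4605)·(2.1306 − 3.2000) / (-0.4605 − 5.2400)
   = 2.1306 − (0.492459)/(-5.700500) = 2.216989

2.2170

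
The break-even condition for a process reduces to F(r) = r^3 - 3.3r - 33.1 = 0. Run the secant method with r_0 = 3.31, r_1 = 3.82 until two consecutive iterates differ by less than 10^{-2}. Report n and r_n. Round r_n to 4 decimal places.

n = 4, r_n = 3.5522

F(3.31) = -7.758309, F(3.82) = 10.036968
r_2 = 3.820000 − 10.036968·(0.510000)/(17.795277) = 3.532348;  |Δ| = 0.287652
F(3.532348) = -0.681951
r_3 = 3.532348 − (-0.681951)·(-0.287652)/(-10.718919) = 3.550648;  |Δ| = 0.018301
F(3.550648) = -0.053745
r_4 = 3.550648 − (-0.053745)·(0.018301)/(0.628207) = 3.552214;  |Δ| = 0.001566
|r_4 − r_3| = 0.001566 < 10^{-2}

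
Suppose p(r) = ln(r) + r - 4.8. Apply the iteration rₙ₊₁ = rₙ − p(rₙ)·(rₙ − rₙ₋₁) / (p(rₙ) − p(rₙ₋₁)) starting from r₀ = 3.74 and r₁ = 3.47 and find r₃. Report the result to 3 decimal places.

p(3.74) = 0.25909, p(3.47) = -0.08585
r₂ = 3.47000 − (-0.08585)·(3.47000 − 3.74000) / (-0.08585 − 0.25909) = 3.47000 − (0.02318)/(-0.34493) = 3.53720
p(3.53720) = 0.00053
r₃ = 3.53720 − 0.00053·(3.53720 − 3.47000) / (0.00053 − (-0.08585)) = 3.53720 − (0.00004)/(0.08638) = 3.53678

3.537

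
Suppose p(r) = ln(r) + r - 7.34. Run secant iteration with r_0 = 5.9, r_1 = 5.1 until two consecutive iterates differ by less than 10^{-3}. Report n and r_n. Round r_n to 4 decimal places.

p(5.9) = 0.334952, p(5.1) = -0.610759
r_2 = 5.100000 − (-0.610759)·(-0.800000)/(-0.945712) = 5.616656;  |Δ| = 0.516656
p(5.616656) = 0.002392
r_3 = 5.616656 − 0.002392·(0.516656)/(0.613152) = 5.614640;  |Δ| = 0.002016
p(5.614640) = 0.000018
r_4 = 5.614640 − 0.000018·(-0.002016)/(-0.002375) = 5.614625;  |Δ| = 0.000015
|r_4 − r_3| = 0.000015 < 10^{-3}

n = 4, r_n = 5.6146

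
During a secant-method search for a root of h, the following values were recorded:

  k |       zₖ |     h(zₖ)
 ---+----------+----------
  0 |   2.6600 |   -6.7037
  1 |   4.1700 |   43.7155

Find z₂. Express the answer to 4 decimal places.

2.8608

z₂ = 4.1700 − 43.7155·(4.1700 − 2.6600) / (43.7155 − (-6.7037))
   = 4.1700 − (66.010405)/(50.419200) = 2.860768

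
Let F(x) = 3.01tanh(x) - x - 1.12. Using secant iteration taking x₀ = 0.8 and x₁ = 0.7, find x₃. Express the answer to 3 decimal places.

0.701

F(0.8) = 0.07875, F(0.7) = -0.00085
x₂ = 0.70000 − (-0.00085)·(0.70000 − 0.80000) / (-0.00085 − 0.07875) = 0.70000 − (0.00009)/(-0.07960) = 0.70107
F(0.70107) = 0.00012
x₃ = 0.70107 − 0.00012·(0.70107 − 0.70000) / (0.00012 − (-0.00085)) = 0.70107 − (0.00000)/(0.00097) = 0.70094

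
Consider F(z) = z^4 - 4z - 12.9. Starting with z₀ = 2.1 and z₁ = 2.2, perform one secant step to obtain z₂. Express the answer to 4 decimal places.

2.1518

F(2.1) = -1.851900, F(2.2) = 1.725600
z₂ = 2.200000 − 1.725600·(2.200000 − 2.100000) / (1.725600 − (-1.851900)) = 2.200000 − (0.172560)/(3.577500) = 2.151765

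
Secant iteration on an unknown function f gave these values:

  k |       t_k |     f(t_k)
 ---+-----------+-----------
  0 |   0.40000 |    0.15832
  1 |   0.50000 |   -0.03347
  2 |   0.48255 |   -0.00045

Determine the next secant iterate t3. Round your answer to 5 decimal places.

0.48231

t3 = 0.48255 − (-0.00045)·(0.48255 − 0.50000) / (-0.00045 − (-0.03347))
   = 0.48255 − (0.0000079)/(0.0330200) = 0.4823122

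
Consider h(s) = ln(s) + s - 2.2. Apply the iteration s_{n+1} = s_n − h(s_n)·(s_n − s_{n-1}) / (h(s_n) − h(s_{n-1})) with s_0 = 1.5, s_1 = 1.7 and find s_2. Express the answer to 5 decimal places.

1.68116

h(1.5) = -0.2945349, h(1.7) = 0.0306283
s_2 = 1.7000000 − 0.0306283·(1.7000000 − 1.5000000) / (0.0306283 − (-0.2945349)) = 1.7000000 − (0.0061257)/(0.3251631) = 1.6811613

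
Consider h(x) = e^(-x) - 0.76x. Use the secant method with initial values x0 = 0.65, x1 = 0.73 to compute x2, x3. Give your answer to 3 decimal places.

0.672, 0.672

h(0.65) = 0.02805, h(0.73) = -0.07289
x2 = 0.73000 − (-0.07289)·(0.73000 − 0.65000) / (-0.07289 − 0.02805) = 0.73000 − (-0.00583)/(-0.10094) = 0.67223
h(0.67223) = -0.00032
x3 = 0.67223 − (-0.00032)·(0.67223 − 0.73000) / (-0.00032 − (-0.07289)) = 0.67223 − (0.00002)/(0.07257) = 0.67197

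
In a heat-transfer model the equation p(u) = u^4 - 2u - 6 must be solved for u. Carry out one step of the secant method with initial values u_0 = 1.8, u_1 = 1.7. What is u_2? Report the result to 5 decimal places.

p(1.8) = 0.8976000, p(1.7) = -1.0479000
u_2 = 1.7000000 − (-1.0479000)·(1.7000000 − 1.8000000) / (-1.0479000 − 0.8976000) = 1.7000000 − (0.1047900)/(-1.9455000) = 1.7538628

1.75386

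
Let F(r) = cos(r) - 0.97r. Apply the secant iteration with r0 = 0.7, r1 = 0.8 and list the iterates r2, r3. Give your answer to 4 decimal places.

0.7520, 0.7525

F(0.7) = 0.085842, F(0.8) = -0.079293
r2 = 0.800000 − (-0.079293)·(0.800000 − 0.700000) / (-0.079293 − 0.085842) = 0.800000 − (-0.007929)/(-0.165135) = 0.751983
F(0.751983) = 0.000912
r3 = 0.751983 − 0.000912·(0.751983 − 0.800000) / (0.000912 − (-0.079293)) = 0.751983 − (-0.000044)/(0.080206) = 0.752529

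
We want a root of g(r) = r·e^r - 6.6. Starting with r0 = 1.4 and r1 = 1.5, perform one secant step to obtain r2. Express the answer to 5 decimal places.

1.48828

g(1.4) = -0.9227200, g(1.5) = 0.1225336
r2 = 1.5000000 − 0.1225336·(1.5000000 − 1.4000000) / (0.1225336 − (-0.9227200)) = 1.5000000 − (0.0122534)/(1.0452537) = 1.4882771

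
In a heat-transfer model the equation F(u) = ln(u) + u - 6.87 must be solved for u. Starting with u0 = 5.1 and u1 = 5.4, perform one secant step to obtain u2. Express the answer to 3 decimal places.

F(5.1) = -0.14076, F(5.4) = 0.21640
u2 = 5.40000 − 0.21640·(5.40000 − 5.10000) / (0.21640 − (-0.14076)) = 5.40000 − (0.06492)/(0.35716) = 5.21823

5.218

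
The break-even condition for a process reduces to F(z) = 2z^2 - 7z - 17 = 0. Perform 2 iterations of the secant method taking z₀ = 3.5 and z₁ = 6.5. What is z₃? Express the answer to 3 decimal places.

F(3.5) = -17.00000, F(6.5) = 22.00000
z₂ = 6.50000 − 22.00000·(6.50000 − 3.50000) / (22.00000 − (-17.00000)) = 6.50000 − (66.00000)/(39.00000) = 4.80769
F(4.80769) = -4.42604
z₃ = 4.80769 − (-4.42604)·(4.80769 − 6.50000) / (-4.42604 − 22.00000) = 4.80769 − (7.49021)/(-26.42604) = 5.09113

5.091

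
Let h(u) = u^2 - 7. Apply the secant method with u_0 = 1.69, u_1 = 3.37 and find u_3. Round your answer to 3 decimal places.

h(1.69) = -4.14390, h(3.37) = 4.35690
u_2 = 3.37000 − 4.35690·(3.37000 − 1.69000) / (4.35690 − (-4.14390)) = 3.37000 − (7.31959)/(8.50080) = 2.50895
h(2.50895) = -0.70516
u_3 = 2.50895 − (-0.70516)·(2.50895 − 3.37000) / (-0.70516 − 4.35690) = 2.50895 − (0.60717)/(-5.06206) = 2.62890

2.629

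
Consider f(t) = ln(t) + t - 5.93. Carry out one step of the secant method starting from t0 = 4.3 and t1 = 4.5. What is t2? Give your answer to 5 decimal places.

4.43964

f(4.3) = -0.1713850, f(4.5) = 0.0740774
t2 = 4.5000000 − 0.0740774·(4.5000000 − 4.3000000) / (0.0740774 − (-0.1713850)) = 4.5000000 − (0.0148155)/(0.2454624) = 4.4396426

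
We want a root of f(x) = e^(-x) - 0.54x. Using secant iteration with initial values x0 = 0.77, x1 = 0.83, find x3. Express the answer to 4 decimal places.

f(0.77) = 0.047213, f(0.83) = -0.012151
x2 = 0.830000 − (-0.012151)·(0.830000 − 0.770000) / (-0.012151 − 0.047213) = 0.830000 − (-0.000729)/(-0.059364) = 0.817719
f(0.817719) = -0.000131
x3 = 0.817719 − (-0.000131)·(0.817719 − 0.830000) / (-0.000131 − (-0.012151)) = 0.817719 − (0.000002)/(0.012020) = 0.817585

0.8176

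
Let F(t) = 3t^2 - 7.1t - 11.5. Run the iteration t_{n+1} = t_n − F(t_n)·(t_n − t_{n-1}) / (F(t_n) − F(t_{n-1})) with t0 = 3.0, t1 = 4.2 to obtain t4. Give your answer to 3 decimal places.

F(3.0) = -5.80000, F(4.2) = 11.60000
t2 = 4.20000 − 11.60000·(4.20000 − 3.00000) / (11.60000 − (-5.80000)) = 4.20000 − (13.92000)/(17.40000) = 3.40000
F(3.40000) = -0.96000
t3 = 3.40000 − (-0.96000)·(3.40000 − 4.20000) / (-0.96000 − 11.60000) = 3.40000 − (0.76800)/(-12.56000) = 3.46115
F(3.46115) = -0.13553
t4 = 3.46115 − (-0.13553)·(3.46115 − 3.40000) / (-0.13553 − (-0.96000)) = 3.46115 − (-0.00829)/(0.82447) = 3.47120

3.471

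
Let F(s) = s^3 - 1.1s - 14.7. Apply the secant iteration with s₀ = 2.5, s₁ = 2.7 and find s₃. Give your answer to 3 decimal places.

2.599

F(2.5) = -1.82500, F(2.7) = 2.01300
s₂ = 2.70000 − 2.01300·(2.70000 − 2.50000) / (2.01300 − (-1.82500)) = 2.70000 − (0.40260)/(3.83800) = 2.59510
F(2.59510) = -0.07776
s₃ = 2.59510 − (-0.07776)·(2.59510 − 2.70000) / (-0.07776 − 2.01300) = 2.59510 − (0.00816)/(-2.09076) = 2.59900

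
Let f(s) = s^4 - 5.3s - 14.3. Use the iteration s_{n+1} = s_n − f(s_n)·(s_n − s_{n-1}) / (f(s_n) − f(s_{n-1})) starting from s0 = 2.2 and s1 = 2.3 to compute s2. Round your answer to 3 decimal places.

2.263

f(2.2) = -2.53440, f(2.3) = 1.49410
s2 = 2.30000 − 1.49410·(2.30000 − 2.20000) / (1.49410 − (-2.53440)) = 2.30000 − (0.14941)/(4.02850) = 2.26291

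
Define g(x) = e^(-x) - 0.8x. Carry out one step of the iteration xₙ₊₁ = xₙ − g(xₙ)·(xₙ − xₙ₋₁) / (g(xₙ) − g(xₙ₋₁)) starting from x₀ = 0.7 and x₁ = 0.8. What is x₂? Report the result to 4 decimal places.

g(0.7) = -0.063415, g(0.8) = -0.190671
x₂ = 0.800000 − (-0.190671)·(0.800000 − 0.700000) / (-0.190671 − (-0.063415)) = 0.800000 − (-0.019067)/(-0.127256) = 0.650168

0.6502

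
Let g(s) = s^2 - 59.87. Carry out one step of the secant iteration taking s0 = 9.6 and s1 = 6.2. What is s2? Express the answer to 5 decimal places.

7.55633

g(9.6) = 32.2900000, g(6.2) = -21.4300000
s2 = 6.2000000 − (-21.4300000)·(6.2000000 − 9.6000000) / (-21.4300000 − 32.2900000) = 6.2000000 − (72.8620000)/(-53.7200000) = 7.5563291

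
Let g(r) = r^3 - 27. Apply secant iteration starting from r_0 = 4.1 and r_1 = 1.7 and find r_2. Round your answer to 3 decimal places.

2.528

g(4.1) = 41.92100, g(1.7) = -22.08700
r_2 = 1.70000 − (-22.08700)·(1.70000 − 4.10000) / (-22.08700 − 41.92100) = 1.70000 − (53.00880)/(-64.00800) = 2.52816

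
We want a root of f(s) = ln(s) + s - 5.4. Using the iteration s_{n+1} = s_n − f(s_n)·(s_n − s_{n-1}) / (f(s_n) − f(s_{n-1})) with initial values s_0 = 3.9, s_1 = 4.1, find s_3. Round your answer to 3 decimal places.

4.011

f(3.9) = -0.13902, f(4.1) = 0.11099
s_2 = 4.10000 − 0.11099·(4.10000 − 3.90000) / (0.11099 − (-0.13902)) = 4.10000 − (0.02220)/(0.25001) = 4.01121
f(4.01121) = 0.00031
s_3 = 4.01121 − 0.00031·(4.01121 − 4.10000) / (0.00031 − 0.11099) = 4.01121 − (-0.00003)/(-0.11068) = 4.01097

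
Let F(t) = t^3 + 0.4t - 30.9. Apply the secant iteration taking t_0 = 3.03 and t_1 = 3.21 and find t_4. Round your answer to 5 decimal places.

F(3.03) = -1.8698730, F(3.21) = 3.4601610
t_2 = 3.2100000 − 3.4601610·(3.2100000 − 3.0300000) / (3.4601610 − (-1.8698730)) = 3.2100000 − (0.6228290)/(5.3300340) = 3.0931473
F(3.0931473) = -0.0688687
t_3 = 3.0931473 − (-0.0688687)·(3.0931473 − 3.2100000) / (-0.0688687 − 3.4601610) = 3.0931473 − (0.0080475)/(-3.5290297) = 3.0954276
F(3.0954276) = -0.0024555
t_4 = 3.0954276 − (-0.0024555)·(3.0954276 − 3.0931473) / (-0.0024555 − (-0.0688687)) = 3.0954276 − (-0.0000056)/(0.0664131) = 3.0955120

3.09551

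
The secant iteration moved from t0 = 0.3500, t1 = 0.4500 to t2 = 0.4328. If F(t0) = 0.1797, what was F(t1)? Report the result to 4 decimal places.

The secant line through (0.3500, 0.1797) and (0.4500, F(t1)) crosses zero at t2 = 0.4328.
So (0.3500, 0.1797), (0.4500, F(t1)), (0.4328, 0) are collinear:
F(t1) = 0.1797 · (0.4500 − 0.4328) / (0.3500 − 0.4328) = 0.1797 · (0.017200)/(-0.082800) = -0.037329

-0.0373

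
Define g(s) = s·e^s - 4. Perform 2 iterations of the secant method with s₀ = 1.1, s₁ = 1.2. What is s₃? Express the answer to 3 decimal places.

g(1.1) = -0.69542, g(1.2) = -0.01586
s₂ = 1.20000 − (-0.01586)·(1.20000 − 1.10000) / (-0.01586 − (-0.69542)) = 1.20000 − (-0.00159)/(0.67956) = 1.20233
g(1.20233) = 0.00122
s₃ = 1.20233 − 0.00122·(1.20233 − 1.20000) / (0.00122 − (-0.01586)) = 1.20233 − (0.00000)/(0.01708) = 1.20217

1.202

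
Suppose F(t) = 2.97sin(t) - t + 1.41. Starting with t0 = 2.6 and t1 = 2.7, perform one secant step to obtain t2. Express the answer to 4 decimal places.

F(2.6) = 0.341039, F(2.7) = -0.020682
t2 = 2.700000 − (-0.020682)·(2.700000 − 2.600000) / (-0.020682 − 0.341039) = 2.700000 − (-0.002068)/(-0.361721) = 2.694282

2.6943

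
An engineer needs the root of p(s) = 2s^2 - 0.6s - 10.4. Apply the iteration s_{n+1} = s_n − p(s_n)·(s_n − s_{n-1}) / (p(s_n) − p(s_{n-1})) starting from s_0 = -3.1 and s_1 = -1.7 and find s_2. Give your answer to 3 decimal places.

p(-3.1) = 10.68000, p(-1.7) = -3.60000
s_2 = -1.70000 − (-3.60000)·(-1.70000 − (-3.10000)) / (-3.60000 − 10.68000) = -1.70000 − (-5.04000)/(-14.28000) = -2.05294

-2.053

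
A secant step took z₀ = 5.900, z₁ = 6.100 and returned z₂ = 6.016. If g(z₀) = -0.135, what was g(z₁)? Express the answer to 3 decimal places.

The secant line through (5.900, -0.135) and (6.100, g(z₁)) crosses zero at z₂ = 6.016.
So (5.900, -0.135), (6.100, g(z₁)), (6.016, 0) are collinear:
g(z₁) = -0.135 · (6.100 − 6.016) / (5.900 − 6.016) = -0.135 · (0.08400)/(-0.11600) = 0.09776

0.098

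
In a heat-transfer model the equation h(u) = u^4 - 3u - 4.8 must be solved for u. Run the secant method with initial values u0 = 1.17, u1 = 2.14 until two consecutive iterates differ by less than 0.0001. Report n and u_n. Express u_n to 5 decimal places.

h(1.17) = -6.4361128, h(2.14) = 9.7527362
u2 = 2.1400000 − 9.7527362·(0.9700000)/(16.1888490) = 1.5556376;  |Δ| = 0.5843624
h(1.5556376) = -3.6104720
u3 = 1.5556376 − (-3.6104720)·(-0.5843624)/(-13.3632082) = 1.7135207;  |Δ| = 0.1578830
h(1.7135207) = -1.3195669
u4 = 1.7135207 − (-1.3195669)·(0.1578830)/(2.2909051) = 1.8044617;  |Δ| = 0.0909410
h(1.8044617) = 0.3886850
u5 = 1.8044617 − 0.3886850·(0.0909410)/(1.7082520) = 1.7837695;  |Δ| = 0.0206922
h(1.7837695) = -0.0272424
u6 = 1.7837695 − (-0.0272424)·(-0.0206922)/(-0.4159274) = 1.7851248;  |Δ| = 0.0013553
h(1.7851248) = -0.0005045
u7 = 1.7851248 − (-0.0005045)·(0.0013553)/(0.0267379) = 1.7851504;  |Δ| = 0.0000256
|u7 − u6| = 0.0000256 < 0.0001

n = 7, u_n = 1.78515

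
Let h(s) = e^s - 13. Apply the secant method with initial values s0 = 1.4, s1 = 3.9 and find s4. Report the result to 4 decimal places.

2.7151

h(1.4) = -8.944800, h(3.9) = 36.402449
s2 = 3.900000 − 36.402449·(3.900000 − 1.400000) / (36.402449 − (-8.944800)) = 3.900000 − (91.006123)/(45.347249) = 1.893128
h(1.893128) = -6.359893
s3 = 1.893128 − (-6.359893)·(1.893128 − 3.900000) / (-6.359893 − 36.402449) = 1.893128 − (12.763491)/(-42.762342) = 2.191603
h(2.191603) = -4.050452
s4 = 2.191603 − (-4.050452)·(2.191603 − 1.893128) / (-4.050452 − (-6.359893)) = 2.191603 − (-1.208959)/(2.309442) = 2.715088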